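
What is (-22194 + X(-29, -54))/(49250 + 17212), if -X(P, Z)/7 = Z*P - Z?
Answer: -5589/11077 ≈ -0.50456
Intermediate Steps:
X(P, Z) = 7*Z - 7*P*Z (X(P, Z) = -7*(Z*P - Z) = -7*(P*Z - Z) = -7*(-Z + P*Z) = 7*Z - 7*P*Z)
(-22194 + X(-29, -54))/(49250 + 17212) = (-22194 + 7*(-54)*(1 - 1*(-29)))/(49250 + 17212) = (-22194 + 7*(-54)*(1 + 29))/66462 = (-22194 + 7*(-54)*30)*(1/66462) = (-22194 - 11340)*(1/66462) = -33534*1/66462 = -5589/11077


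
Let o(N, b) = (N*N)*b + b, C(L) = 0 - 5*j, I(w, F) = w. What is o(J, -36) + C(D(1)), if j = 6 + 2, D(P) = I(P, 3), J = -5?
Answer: -976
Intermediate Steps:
D(P) = P
j = 8
C(L) = -40 (C(L) = 0 - 5*8 = 0 - 40 = -40)
o(N, b) = b + b*N² (o(N, b) = N²*b + b = b*N² + b = b + b*N²)
o(J, -36) + C(D(1)) = -36*(1 + (-5)²) - 40 = -36*(1 + 25) - 40 = -36*26 - 40 = -936 - 40 = -976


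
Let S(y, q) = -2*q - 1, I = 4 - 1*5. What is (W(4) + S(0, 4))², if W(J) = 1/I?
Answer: 100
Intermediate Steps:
I = -1 (I = 4 - 5 = -1)
S(y, q) = -1 - 2*q
W(J) = -1 (W(J) = 1/(-1) = -1)
(W(4) + S(0, 4))² = (-1 + (-1 - 2*4))² = (-1 + (-1 - 8))² = (-1 - 9)² = (-10)² = 100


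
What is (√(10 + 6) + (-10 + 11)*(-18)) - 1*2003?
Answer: -2017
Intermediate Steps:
(√(10 + 6) + (-10 + 11)*(-18)) - 1*2003 = (√16 + 1*(-18)) - 2003 = (4 - 18) - 2003 = -14 - 2003 = -2017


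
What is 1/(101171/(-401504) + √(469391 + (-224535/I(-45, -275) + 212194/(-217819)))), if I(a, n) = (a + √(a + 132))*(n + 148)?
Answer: -1/(101171/401504 - √(102242066035/217819 - 224535/(5715 - 127*√87))) ≈ 0.0014602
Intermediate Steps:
I(a, n) = (148 + n)*(a + √(132 + a)) (I(a, n) = (a + √(132 + a))*(148 + n) = (148 + n)*(a + √(132 + a)))
1/(101171/(-401504) + √(469391 + (-224535/I(-45, -275) + 212194/(-217819)))) = 1/(101171/(-401504) + √(469391 + (-224535/(148*(-45) + 148*√(132 - 45) - 45*(-275) - 275*√(132 - 45)) + 212194/(-217819)))) = 1/(101171*(-1/401504) + √(469391 + (-224535/(-6660 + 148*√87 + 12375 - 275*√87) + 212194*(-1/217819)))) = 1/(-101171/401504 + √(469391 + (-224535/(5715 - 127*√87) - 212194/217819))) = 1/(-101171/401504 + √(469391 + (-212194/217819 - 224535/(5715 - 127*√87)))) = 1/(-101171/401504 + √(102242066035/217819 - 224535/(5715 - 127*√87)))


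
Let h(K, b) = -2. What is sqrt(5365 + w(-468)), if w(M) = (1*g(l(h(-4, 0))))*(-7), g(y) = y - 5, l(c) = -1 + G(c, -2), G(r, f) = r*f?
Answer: sqrt(5379) ≈ 73.342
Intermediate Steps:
G(r, f) = f*r
l(c) = -1 - 2*c
g(y) = -5 + y
w(M) = 14 (w(M) = (1*(-5 + (-1 - 2*(-2))))*(-7) = (1*(-5 + (-1 + 4)))*(-7) = (1*(-5 + 3))*(-7) = (1*(-2))*(-7) = -2*(-7) = 14)
sqrt(5365 + w(-468)) = sqrt(5365 + 14) = sqrt(5379)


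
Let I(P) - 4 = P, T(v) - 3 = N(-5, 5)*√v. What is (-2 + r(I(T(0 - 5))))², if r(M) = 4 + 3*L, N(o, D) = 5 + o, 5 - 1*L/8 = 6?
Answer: 484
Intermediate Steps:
L = -8 (L = 40 - 8*6 = 40 - 48 = -8)
T(v) = 3 (T(v) = 3 + (5 - 5)*√v = 3 + 0*√v = 3 + 0 = 3)
I(P) = 4 + P
r(M) = -20 (r(M) = 4 + 3*(-8) = 4 - 24 = -20)
(-2 + r(I(T(0 - 5))))² = (-2 - 20)² = (-22)² = 484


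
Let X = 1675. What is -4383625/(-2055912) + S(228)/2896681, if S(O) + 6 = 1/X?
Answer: 1251121634211011/586774297471800 ≈ 2.1322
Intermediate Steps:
S(O) = -10049/1675 (S(O) = -6 + 1/1675 = -10049/1675)
-4383625/(-2055912) + S(228)/2896681 = -4383625/(-2055912) - 10049/1675/2896681 = -4383625*(-1/2055912) - 10049/1675*1/2896681 = 4383625/2055912 - 10049/4851940675 = 1251121634211011/586774297471800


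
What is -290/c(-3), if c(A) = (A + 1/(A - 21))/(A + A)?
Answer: -41760/73 ≈ -572.05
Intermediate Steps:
c(A) = (A + 1/(-21 + A))/(2*A) (c(A) = (A + 1/(-21 + A))/((2*A)) = (A + 1/(-21 + A))*(1/(2*A)) = (A + 1/(-21 + A))/(2*A))
-290/c(-3) = -290*(-6*(-21 - 3)/(1 + (-3)² - 21*(-3))) = -290*144/(1 + 9 + 63) = -290/((½)*(-⅓)*(-1/24)*73) = -290/73/144 = -290*144/73 = -41760/73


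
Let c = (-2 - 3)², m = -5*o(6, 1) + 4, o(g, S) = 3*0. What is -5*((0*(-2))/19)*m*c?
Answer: 0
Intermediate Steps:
o(g, S) = 0
m = 4 (m = -5*0 + 4 = 0 + 4 = 4)
c = 25 (c = (-5)² = 25)
-5*((0*(-2))/19)*m*c = -5*((0*(-2))/19)*4*25 = -5*(0*(1/19))*4*25 = -5*0*4*25 = -0*25 = -5*0 = 0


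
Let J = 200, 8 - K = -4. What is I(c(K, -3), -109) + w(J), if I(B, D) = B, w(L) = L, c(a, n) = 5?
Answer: 205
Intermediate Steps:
K = 12 (K = 8 - 1*(-4) = 8 + 4 = 12)
I(c(K, -3), -109) + w(J) = 5 + 200 = 205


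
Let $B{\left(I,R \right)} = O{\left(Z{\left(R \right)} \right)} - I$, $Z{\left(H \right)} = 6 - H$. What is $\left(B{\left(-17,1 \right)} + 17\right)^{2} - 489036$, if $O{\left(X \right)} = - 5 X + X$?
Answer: $-488840$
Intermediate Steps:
$O{\left(X \right)} = - 4 X$
$B{\left(I,R \right)} = -24 - I + 4 R$ ($B{\left(I,R \right)} = - 4 \left(6 - R\right) - I = \left(-24 + 4 R\right) - I = -24 - I + 4 R$)
$\left(B{\left(-17,1 \right)} + 17\right)^{2} - 489036 = \left(\left(-24 - -17 + 4 \cdot 1\right) + 17\right)^{2} - 489036 = \left(\left(-24 + 17 + 4\right) + 17\right)^{2} - 489036 = \left(-3 + 17\right)^{2} - 489036 = 14^{2} - 489036 = 196 - 489036 = -488840$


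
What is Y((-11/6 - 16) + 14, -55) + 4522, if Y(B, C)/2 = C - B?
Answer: 13259/3 ≈ 4419.7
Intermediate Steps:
Y(B, C) = -2*B + 2*C (Y(B, C) = 2*(C - B) = -2*B + 2*C)
Y((-11/6 - 16) + 14, -55) + 4522 = (-2*((-11/6 - 16) + 14) + 2*(-55)) + 4522 = (-2*((-11*⅙ - 16) + 14) - 110) + 4522 = (-2*((-11/6 - 16) + 14) - 110) + 4522 = (-2*(-107/6 + 14) - 110) + 4522 = (-2*(-23/6) - 110) + 4522 = (23/3 - 110) + 4522 = -307/3 + 4522 = 13259/3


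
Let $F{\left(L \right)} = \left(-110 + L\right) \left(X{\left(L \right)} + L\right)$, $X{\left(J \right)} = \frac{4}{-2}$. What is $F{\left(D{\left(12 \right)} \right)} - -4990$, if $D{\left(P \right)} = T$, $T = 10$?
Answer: $4190$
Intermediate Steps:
$X{\left(J \right)} = -2$ ($X{\left(J \right)} = 4 \left(- \frac{1}{2}\right) = -2$)
$D{\left(P \right)} = 10$
$F{\left(L \right)} = \left(-110 + L\right) \left(-2 + L\right)$
$F{\left(D{\left(12 \right)} \right)} - -4990 = \left(220 + 10^{2} - 1120\right) - -4990 = \left(220 + 100 - 1120\right) + 4990 = -800 + 4990 = 4190$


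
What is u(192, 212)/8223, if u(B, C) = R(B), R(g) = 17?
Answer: 17/8223 ≈ 0.0020674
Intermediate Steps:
u(B, C) = 17
u(192, 212)/8223 = 17/8223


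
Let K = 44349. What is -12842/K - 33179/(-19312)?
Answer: 1223450767/856467888 ≈ 1.4285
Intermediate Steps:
-12842/K - 33179/(-19312) = -12842/44349 - 33179/(-19312) = -12842*1/44349 - 33179*(-1/19312) = -12842/44349 + 33179/19312 = 1223450767/856467888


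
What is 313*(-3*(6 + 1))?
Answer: -6573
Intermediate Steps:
313*(-3*(6 + 1)) = 313*(-3*7) = 313*(-21) = -6573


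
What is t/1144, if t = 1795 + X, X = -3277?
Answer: -57/44 ≈ -1.2955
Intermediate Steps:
t = -1482 (t = 1795 - 3277 = -1482)
t/1144 = -1482/1144 = -1482*1/1144 = -57/44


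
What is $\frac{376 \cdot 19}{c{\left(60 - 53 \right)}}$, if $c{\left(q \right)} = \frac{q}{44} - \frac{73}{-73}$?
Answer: $\frac{314336}{51} \approx 6163.5$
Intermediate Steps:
$c{\left(q \right)} = 1 + \frac{q}{44}$ ($c{\left(q \right)} = q \frac{1}{44} - -1 = \frac{q}{44} + 1 = 1 + \frac{q}{44}$)
$\frac{376 \cdot 19}{c{\left(60 - 53 \right)}} = \frac{376 \cdot 19}{1 + \frac{60 - 53}{44}} = \frac{7144}{1 + \frac{1}{44} \cdot 7} = \frac{7144}{1 + \frac{7}{44}} = \frac{7144}{\frac{51}{44}} = 7144 \cdot \frac{44}{51} = \frac{314336}{51}$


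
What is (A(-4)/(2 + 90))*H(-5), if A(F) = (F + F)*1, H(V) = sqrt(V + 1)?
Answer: -4*I/23 ≈ -0.17391*I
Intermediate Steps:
H(V) = sqrt(1 + V)
A(F) = 2*F (A(F) = (2*F)*1 = 2*F)
(A(-4)/(2 + 90))*H(-5) = ((2*(-4))/(2 + 90))*sqrt(1 - 5) = (-8/92)*sqrt(-4) = ((1/92)*(-8))*(2*I) = -4*I/23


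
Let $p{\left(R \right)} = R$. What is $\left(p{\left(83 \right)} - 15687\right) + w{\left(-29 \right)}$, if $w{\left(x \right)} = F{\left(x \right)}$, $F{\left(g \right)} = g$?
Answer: $-15633$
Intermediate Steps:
$w{\left(x \right)} = x$
$\left(p{\left(83 \right)} - 15687\right) + w{\left(-29 \right)} = \left(83 - 15687\right) - 29 = -15604 - 29 = -15633$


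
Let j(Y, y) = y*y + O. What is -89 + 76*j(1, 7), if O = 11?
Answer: 4471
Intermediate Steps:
j(Y, y) = 11 + y² (j(Y, y) = y*y + 11 = y² + 11 = 11 + y²)
-89 + 76*j(1, 7) = -89 + 76*(11 + 7²) = -89 + 76*(11 + 49) = -89 + 76*60 = -89 + 4560 = 4471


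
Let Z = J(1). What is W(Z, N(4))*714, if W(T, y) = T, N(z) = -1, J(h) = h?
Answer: 714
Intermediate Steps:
Z = 1
W(Z, N(4))*714 = 1*714 = 714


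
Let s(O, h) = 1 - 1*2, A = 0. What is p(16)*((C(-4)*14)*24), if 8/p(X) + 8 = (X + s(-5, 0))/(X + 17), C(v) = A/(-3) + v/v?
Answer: -29568/83 ≈ -356.24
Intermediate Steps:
s(O, h) = -1 (s(O, h) = 1 - 2 = -1)
C(v) = 1 (C(v) = 0/(-3) + v/v = 0*(-1/3) + 1 = 0 + 1 = 1)
p(X) = 8/(-8 + (-1 + X)/(17 + X)) (p(X) = 8/(-8 + (X - 1)/(X + 17)) = 8/(-8 + (-1 + X)/(17 + X)))
p(16)*((C(-4)*14)*24) = (8*(-17 - 1*16)/(137 + 7*16))*((1*14)*24) = (8*(-17 - 16)/(137 + 112))*(14*24) = (8*(-33)/249)*336 = (8*(1/249)*(-33))*336 = -88/83*336 = -29568/83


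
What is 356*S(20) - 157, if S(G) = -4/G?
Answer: -1141/5 ≈ -228.20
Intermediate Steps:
356*S(20) - 157 = 356*(-4/20) - 157 = 356*(-4*1/20) - 157 = 356*(-1/5) - 157 = -356/5 - 157 = -1141/5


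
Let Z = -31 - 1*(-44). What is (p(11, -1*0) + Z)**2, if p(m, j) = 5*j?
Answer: 169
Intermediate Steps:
Z = 13 (Z = -31 + 44 = 13)
(p(11, -1*0) + Z)**2 = (5*(-1*0) + 13)**2 = (5*0 + 13)**2 = (0 + 13)**2 = 13**2 = 169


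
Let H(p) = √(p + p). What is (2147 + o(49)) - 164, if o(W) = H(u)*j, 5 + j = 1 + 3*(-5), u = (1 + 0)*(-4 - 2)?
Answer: 1983 - 38*I*√3 ≈ 1983.0 - 65.818*I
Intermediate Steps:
u = -6 (u = 1*(-6) = -6)
j = -19 (j = -5 + (1 + 3*(-5)) = -5 + (1 - 15) = -5 - 14 = -19)
H(p) = √2*√p (H(p) = √(2*p) = √2*√p)
o(W) = -38*I*√3 (o(W) = (√2*√(-6))*(-19) = (√2*(I*√6))*(-19) = (2*I*√3)*(-19) = -38*I*√3)
(2147 + o(49)) - 164 = (2147 - 38*I*√3) - 164 = 1983 - 38*I*√3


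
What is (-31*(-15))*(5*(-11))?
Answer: -25575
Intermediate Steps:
(-31*(-15))*(5*(-11)) = 465*(-55) = -25575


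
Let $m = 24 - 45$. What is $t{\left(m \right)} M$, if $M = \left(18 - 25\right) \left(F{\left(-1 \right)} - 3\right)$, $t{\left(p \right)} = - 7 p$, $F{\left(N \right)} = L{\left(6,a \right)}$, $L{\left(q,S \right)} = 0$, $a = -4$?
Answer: $3087$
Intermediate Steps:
$F{\left(N \right)} = 0$
$m = -21$ ($m = 24 - 45 = -21$)
$M = 21$ ($M = \left(18 - 25\right) \left(0 - 3\right) = \left(-7\right) \left(-3\right) = 21$)
$t{\left(m \right)} M = \left(-7\right) \left(-21\right) 21 = 147 \cdot 21 = 3087$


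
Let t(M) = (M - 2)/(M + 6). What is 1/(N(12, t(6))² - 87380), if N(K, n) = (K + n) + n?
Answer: -9/784976 ≈ -1.1465e-5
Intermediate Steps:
t(M) = (-2 + M)/(6 + M)
N(K, n) = K + 2*n
1/(N(12, t(6))² - 87380) = 1/((12 + 2*((-2 + 6)/(6 + 6)))² - 87380) = 1/((12 + 2*(4/12))² - 87380) = 1/((12 + 2*((1/12)*4))² - 87380) = 1/((12 + 2*(⅓))² - 87380) = 1/((12 + ⅔)² - 87380) = 1/((38/3)² - 87380) = 1/(1444/9 - 87380) = 1/(-784976/9) = -9/784976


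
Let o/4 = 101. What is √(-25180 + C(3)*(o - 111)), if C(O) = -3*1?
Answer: I*√26059 ≈ 161.43*I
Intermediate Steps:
C(O) = -3
o = 404 (o = 4*101 = 404)
√(-25180 + C(3)*(o - 111)) = √(-25180 - 3*(404 - 111)) = √(-25180 - 3*293) = √(-25180 - 879) = √(-26059) = I*√26059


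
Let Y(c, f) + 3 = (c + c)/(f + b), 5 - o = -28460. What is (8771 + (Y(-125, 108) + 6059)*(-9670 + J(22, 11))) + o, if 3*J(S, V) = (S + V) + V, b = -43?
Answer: -759178248/13 ≈ -5.8398e+7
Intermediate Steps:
o = 28465 (o = 5 - 1*(-28460) = 5 + 28460 = 28465)
Y(c, f) = -3 + 2*c/(-43 + f) (Y(c, f) = -3 + (c + c)/(f - 43) = -3 + (2*c)/(-43 + f) = -3 + 2*c/(-43 + f))
J(S, V) = S/3 + 2*V/3 (J(S, V) = ((S + V) + V)/3 = (S + 2*V)/3 = S/3 + 2*V/3)
(8771 + (Y(-125, 108) + 6059)*(-9670 + J(22, 11))) + o = (8771 + ((129 - 3*108 + 2*(-125))/(-43 + 108) + 6059)*(-9670 + ((⅓)*22 + (⅔)*11))) + 28465 = (8771 + ((129 - 324 - 250)/65 + 6059)*(-9670 + (22/3 + 22/3))) + 28465 = (8771 + ((1/65)*(-445) + 6059)*(-9670 + 44/3)) + 28465 = (8771 + (-89/13 + 6059)*(-28966/3)) + 28465 = (8771 + (78678/13)*(-28966/3)) + 28465 = (8771 - 759662316/13) + 28465 = -759548293/13 + 28465 = -759178248/13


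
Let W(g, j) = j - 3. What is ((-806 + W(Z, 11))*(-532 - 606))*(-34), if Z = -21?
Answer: -30876216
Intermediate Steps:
W(g, j) = -3 + j
((-806 + W(Z, 11))*(-532 - 606))*(-34) = ((-806 + (-3 + 11))*(-532 - 606))*(-34) = ((-806 + 8)*(-1138))*(-34) = -798*(-1138)*(-34) = 908124*(-34) = -30876216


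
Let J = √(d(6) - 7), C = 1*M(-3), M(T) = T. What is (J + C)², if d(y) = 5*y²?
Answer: (3 - √173)² ≈ 103.08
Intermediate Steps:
C = -3 (C = 1*(-3) = -3)
J = √173 (J = √(5*6² - 7) = √(5*36 - 7) = √(180 - 7) = √173 ≈ 13.153)
(J + C)² = (√173 - 3)² = (-3 + √173)²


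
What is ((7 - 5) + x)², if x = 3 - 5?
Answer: 0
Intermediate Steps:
x = -2
((7 - 5) + x)² = ((7 - 5) - 2)² = (2 - 2)² = 0² = 0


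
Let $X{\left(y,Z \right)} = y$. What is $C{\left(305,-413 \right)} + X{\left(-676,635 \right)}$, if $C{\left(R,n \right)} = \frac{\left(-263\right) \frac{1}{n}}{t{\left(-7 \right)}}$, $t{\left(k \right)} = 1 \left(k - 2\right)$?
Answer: $- \frac{2512955}{3717} \approx -676.07$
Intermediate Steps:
$t{\left(k \right)} = -2 + k$ ($t{\left(k \right)} = 1 \left(-2 + k\right) = -2 + k$)
$C{\left(R,n \right)} = \frac{263}{9 n}$ ($C{\left(R,n \right)} = \frac{\left(-263\right) \frac{1}{n}}{-2 - 7} = \frac{\left(-263\right) \frac{1}{n}}{-9} = - \frac{263}{n} \left(- \frac{1}{9}\right) = \frac{263}{9 n}$)
$C{\left(305,-413 \right)} + X{\left(-676,635 \right)} = \frac{263}{9 \left(-413\right)} - 676 = \frac{263}{9} \left(- \frac{1}{413}\right) - 676 = - \frac{263}{3717} - 676 = - \frac{2512955}{3717}$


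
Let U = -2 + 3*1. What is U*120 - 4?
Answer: 116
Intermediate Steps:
U = 1 (U = -2 + 3 = 1)
U*120 - 4 = 1*120 - 4 = 120 - 4 = 116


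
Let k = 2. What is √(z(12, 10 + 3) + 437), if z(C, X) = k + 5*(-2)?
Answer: √429 ≈ 20.712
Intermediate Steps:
z(C, X) = -8 (z(C, X) = 2 + 5*(-2) = 2 - 10 = -8)
√(z(12, 10 + 3) + 437) = √(-8 + 437) = √429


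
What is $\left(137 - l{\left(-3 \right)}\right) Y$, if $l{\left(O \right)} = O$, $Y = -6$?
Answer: $-840$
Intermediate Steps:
$\left(137 - l{\left(-3 \right)}\right) Y = \left(137 - -3\right) \left(-6\right) = \left(137 + 3\right) \left(-6\right) = 140 \left(-6\right) = -840$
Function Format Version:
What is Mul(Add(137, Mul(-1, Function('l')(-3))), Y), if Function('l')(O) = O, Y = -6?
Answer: -840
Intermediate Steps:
Mul(Add(137, Mul(-1, Function('l')(-3))), Y) = Mul(Add(137, Mul(-1, -3)), -6) = Mul(Add(137, 3), -6) = Mul(140, -6) = -840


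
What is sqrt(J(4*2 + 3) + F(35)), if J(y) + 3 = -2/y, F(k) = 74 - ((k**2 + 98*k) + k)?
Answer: I*sqrt(558921)/11 ≈ 67.965*I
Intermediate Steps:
F(k) = 74 - k**2 - 99*k (F(k) = 74 - (k**2 + 99*k) = 74 + (-k**2 - 99*k) = 74 - k**2 - 99*k)
J(y) = -3 - 2/y
sqrt(J(4*2 + 3) + F(35)) = sqrt((-3 - 2/(4*2 + 3)) + (74 - 1*35**2 - 99*35)) = sqrt((-3 - 2/(8 + 3)) + (74 - 1*1225 - 3465)) = sqrt((-3 - 2/11) + (74 - 1225 - 3465)) = sqrt((-3 - 2*1/11) - 4616) = sqrt((-3 - 2/11) - 4616) = sqrt(-35/11 - 4616) = sqrt(-50811/11) = I*sqrt(558921)/11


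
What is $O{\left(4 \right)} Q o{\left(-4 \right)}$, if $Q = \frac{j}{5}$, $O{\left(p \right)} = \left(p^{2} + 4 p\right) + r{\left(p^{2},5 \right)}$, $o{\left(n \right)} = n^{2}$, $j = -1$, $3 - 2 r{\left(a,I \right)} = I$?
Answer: $- \frac{496}{5} \approx -99.2$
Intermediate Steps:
$r{\left(a,I \right)} = \frac{3}{2} - \frac{I}{2}$
$O{\left(p \right)} = -1 + p^{2} + 4 p$ ($O{\left(p \right)} = \left(p^{2} + 4 p\right) + \left(\frac{3}{2} - \frac{5}{2}\right) = \left(p^{2} + 4 p\right) - 1 = -1 + p^{2} + 4 p$)
$Q = - \frac{1}{5} \approx -0.2$
$O{\left(4 \right)} Q o{\left(-4 \right)} = \left(-1 + 4^{2} + 4 \cdot 4\right) \left(- \frac{1}{5}\right) \left(-4\right)^{2} = \left(-1 + 16 + 16\right) \left(- \frac{1}{5}\right) 16 = 31 \left(- \frac{1}{5}\right) 16 = \left(- \frac{31}{5}\right) 16 = - \frac{496}{5}$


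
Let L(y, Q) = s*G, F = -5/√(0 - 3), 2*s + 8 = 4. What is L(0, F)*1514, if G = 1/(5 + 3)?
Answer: -757/2 ≈ -378.50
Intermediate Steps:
s = -2 (s = -4 + (½)*4 = -4 + 2 = -2)
F = 5*I*√3/3 (F = -5*(-I*√3/3) = -(-5)*I*√3/3 = 5*I*√3/3 ≈ 2.8868*I)
G = ⅛ (G = 1/8 = ⅛ ≈ 0.12500)
L(y, Q) = -¼ (L(y, Q) = -2*⅛ = -¼)
L(0, F)*1514 = -¼*1514 = -757/2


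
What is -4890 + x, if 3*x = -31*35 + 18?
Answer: -15737/3 ≈ -5245.7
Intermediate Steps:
x = -1067/3 (x = (-31*35 + 18)/3 = (-1085 + 18)/3 = (⅓)*(-1067) = -1067/3 ≈ -355.67)
-4890 + x = -4890 - 1067/3 = -15737/3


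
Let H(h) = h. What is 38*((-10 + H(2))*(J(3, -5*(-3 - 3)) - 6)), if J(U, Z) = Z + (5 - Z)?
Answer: 304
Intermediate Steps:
J(U, Z) = 5
38*((-10 + H(2))*(J(3, -5*(-3 - 3)) - 6)) = 38*((-10 + 2)*(5 - 6)) = 38*(-8*(-1)) = 38*8 = 304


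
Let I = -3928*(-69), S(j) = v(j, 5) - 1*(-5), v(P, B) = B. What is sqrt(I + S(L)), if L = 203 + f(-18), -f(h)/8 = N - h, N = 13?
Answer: sqrt(271042) ≈ 520.62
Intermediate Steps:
f(h) = -104 + 8*h (f(h) = -8*(13 - h) = -104 + 8*h)
L = -45 (L = 203 + (-104 + 8*(-18)) = 203 + (-104 - 144) = 203 - 248 = -45)
S(j) = 10 (S(j) = 5 - 1*(-5) = 5 + 5 = 10)
I = 271032
sqrt(I + S(L)) = sqrt(271032 + 10) = sqrt(271042)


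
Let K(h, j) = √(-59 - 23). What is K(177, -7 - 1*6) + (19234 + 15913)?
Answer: 35147 + I*√82 ≈ 35147.0 + 9.0554*I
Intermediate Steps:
K(h, j) = I*√82 (K(h, j) = √(-82) = I*√82)
K(177, -7 - 1*6) + (19234 + 15913) = I*√82 + (19234 + 15913) = I*√82 + 35147 = 35147 + I*√82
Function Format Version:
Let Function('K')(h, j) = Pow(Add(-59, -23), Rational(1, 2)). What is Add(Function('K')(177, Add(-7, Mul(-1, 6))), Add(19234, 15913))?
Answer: Add(35147, Mul(I, Pow(82, Rational(1, 2)))) ≈ Add(35147., Mul(9.0554, I))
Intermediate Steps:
Function('K')(h, j) = Mul(I, Pow(82, Rational(1, 2))) (Function('K')(h, j) = Pow(-82, Rational(1, 2)) = Mul(I, Pow(82, Rational(1, 2))))
Add(Function('K')(177, Add(-7, Mul(-1, 6))), Add(19234, 15913)) = Add(Mul(I, Pow(82, Rational(1, 2))), Add(19234, 15913)) = Add(Mul(I, Pow(82, Rational(1, 2))), 35147) = Add(35147, Mul(I, Pow(82, Rational(1, 2))))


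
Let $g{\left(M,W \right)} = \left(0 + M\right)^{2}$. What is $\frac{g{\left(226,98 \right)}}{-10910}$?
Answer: $- \frac{25538}{5455} \approx -4.6816$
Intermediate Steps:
$g{\left(M,W \right)} = M^{2}$
$\frac{g{\left(226,98 \right)}}{-10910} = \frac{226^{2}}{-10910} = 51076 \left(- \frac{1}{10910}\right) = - \frac{25538}{5455}$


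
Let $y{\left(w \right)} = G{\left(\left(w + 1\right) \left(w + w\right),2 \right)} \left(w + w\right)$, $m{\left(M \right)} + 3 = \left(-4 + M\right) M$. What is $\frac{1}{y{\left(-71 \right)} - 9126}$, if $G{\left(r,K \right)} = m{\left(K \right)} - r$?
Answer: $\frac{1}{1403348} \approx 7.1258 \cdot 10^{-7}$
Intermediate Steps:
$m{\left(M \right)} = -3 + M \left(-4 + M\right)$ ($m{\left(M \right)} = -3 + \left(-4 + M\right) M = -3 + M \left(-4 + M\right)$)
$G{\left(r,K \right)} = -3 + K^{2} - r - 4 K$ ($G{\left(r,K \right)} = \left(-3 + K^{2} - 4 K\right) - r = -3 + K^{2} - r - 4 K$)
$y{\left(w \right)} = 2 w \left(-7 - 2 w \left(1 + w\right)\right)$ ($y{\left(w \right)} = \left(-3 + 2^{2} - \left(w + 1\right) \left(w + w\right) - 8\right) \left(w + w\right) = \left(-3 + 4 - \left(1 + w\right) 2 w - 8\right) 2 w = \left(-3 + 4 - 2 w \left(1 + w\right) - 8\right) 2 w = \left(-7 - 2 w \left(1 + w\right)\right) 2 w = 2 w \left(-7 - 2 w \left(1 + w\right)\right)$)
$\frac{1}{y{\left(-71 \right)} - 9126} = \frac{1}{\left(-2\right) \left(-71\right) \left(7 + 2 \left(-71\right) \left(1 - 71\right)\right) - 9126} = \frac{1}{\left(-2\right) \left(-71\right) \left(7 + 2 \left(-71\right) \left(-70\right)\right) - 9126} = \frac{1}{\left(-2\right) \left(-71\right) \left(7 + 9940\right) - 9126} = \frac{1}{\left(-2\right) \left(-71\right) 9947 - 9126} = \frac{1}{1412474 - 9126} = \frac{1}{1403348}$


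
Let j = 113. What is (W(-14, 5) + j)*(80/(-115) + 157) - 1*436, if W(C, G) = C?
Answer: 345877/23 ≈ 15038.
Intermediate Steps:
(W(-14, 5) + j)*(80/(-115) + 157) - 1*436 = (-14 + 113)*(80/(-115) + 157) - 1*436 = 99*(80*(-1/115) + 157) - 436 = 99*(-16/23 + 157) - 436 = 99*(3595/23) - 436 = 355905/23 - 436 = 345877/23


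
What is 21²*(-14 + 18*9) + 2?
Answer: 65270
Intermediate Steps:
21²*(-14 + 18*9) + 2 = 441*(-14 + 162) + 2 = 441*148 + 2 = 65268 + 2 = 65270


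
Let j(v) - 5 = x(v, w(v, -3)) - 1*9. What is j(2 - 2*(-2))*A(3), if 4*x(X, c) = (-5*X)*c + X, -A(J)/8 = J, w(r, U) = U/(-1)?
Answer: 600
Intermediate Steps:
w(r, U) = -U (w(r, U) = U*(-1) = -U)
A(J) = -8*J
x(X, c) = X/4 - 5*X*c/4 (x(X, c) = ((-5*X)*c + X)/4 = (-5*X*c + X)/4 = (X - 5*X*c)/4 = X/4 - 5*X*c/4)
j(v) = -4 - 7*v/2 (j(v) = 5 + (v*(1 - (-5)*(-3))/4 - 1*9) = 5 + (v*(1 - 5*3)/4 - 9) = 5 + (v*(1 - 15)/4 - 9) = 5 + ((¼)*v*(-14) - 9) = 5 + (-7*v/2 - 9) = 5 + (-9 - 7*v/2) = -4 - 7*v/2)
j(2 - 2*(-2))*A(3) = (-4 - 7*(2 - 2*(-2))/2)*(-8*3) = (-4 - 7*(2 + 4)/2)*(-24) = (-4 - 7/2*6)*(-24) = (-4 - 21)*(-24) = -25*(-24) = 600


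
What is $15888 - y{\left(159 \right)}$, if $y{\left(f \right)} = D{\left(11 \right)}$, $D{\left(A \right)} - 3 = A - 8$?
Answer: $15882$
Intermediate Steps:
$D{\left(A \right)} = -5 + A$ ($D{\left(A \right)} = 3 + \left(A - 8\right) = 3 + \left(-8 + A\right) = -5 + A$)
$y{\left(f \right)} = 6$ ($y{\left(f \right)} = -5 + 11 = 6$)
$15888 - y{\left(159 \right)} = 15888 - 6 = 15882$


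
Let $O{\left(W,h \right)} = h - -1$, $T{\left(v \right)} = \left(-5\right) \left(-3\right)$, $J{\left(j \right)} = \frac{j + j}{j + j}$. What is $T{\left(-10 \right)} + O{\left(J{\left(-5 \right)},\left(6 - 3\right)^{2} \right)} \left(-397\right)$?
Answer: $-3955$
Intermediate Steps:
$J{\left(j \right)} = 1$ ($J{\left(j \right)} = \frac{2 j}{2 j} = 2 j \frac{1}{2 j} = 1$)
$T{\left(v \right)} = 15$
$O{\left(W,h \right)} = 1 + h$ ($O{\left(W,h \right)} = h + 1 = 1 + h$)
$T{\left(-10 \right)} + O{\left(J{\left(-5 \right)},\left(6 - 3\right)^{2} \right)} \left(-397\right) = 15 + \left(1 + \left(6 - 3\right)^{2}\right) \left(-397\right) = 15 + \left(1 + 3^{2}\right) \left(-397\right) = 15 + \left(1 + 9\right) \left(-397\right) = 15 + 10 \left(-397\right) = 15 - 3970 = -3955$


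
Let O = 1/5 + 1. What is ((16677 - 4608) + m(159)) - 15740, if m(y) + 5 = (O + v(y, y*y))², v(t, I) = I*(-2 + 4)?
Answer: 63915837956/25 ≈ 2.5566e+9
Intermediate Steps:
v(t, I) = 2*I (v(t, I) = I*2 = 2*I)
O = 6/5 (O = 1*(⅕) + 1 = ⅕ + 1 = 6/5 ≈ 1.2000)
m(y) = -5 + (6/5 + 2*y²)² (m(y) = -5 + (6/5 + 2*(y*y))² = -5 + (6/5 + 2*y²)²)
((16677 - 4608) + m(159)) - 15740 = ((16677 - 4608) + (-5 + 4*(3 + 5*159²)²/25)) - 15740 = (12069 + (-5 + 4*(3 + 5*25281)²/25)) - 15740 = (12069 + (-5 + 4*(3 + 126405)²/25)) - 15740 = (12069 + (-5 + (4/25)*126408²)) - 15740 = (12069 + (-5 + (4/25)*15978982464)) - 15740 = (12069 + (-5 + 63915929856/25)) - 15740 = (12069 + 63915929731/25) - 15740 = 63916231456/25 - 15740 = 63915837956/25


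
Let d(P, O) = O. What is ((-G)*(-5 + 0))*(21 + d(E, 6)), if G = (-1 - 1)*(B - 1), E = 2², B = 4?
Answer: -810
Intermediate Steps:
E = 4
G = -6 (G = (-1 - 1)*(4 - 1) = -2*3 = -6)
((-G)*(-5 + 0))*(21 + d(E, 6)) = ((-1*(-6))*(-5 + 0))*(21 + 6) = (6*(-5))*27 = -30*27 = -810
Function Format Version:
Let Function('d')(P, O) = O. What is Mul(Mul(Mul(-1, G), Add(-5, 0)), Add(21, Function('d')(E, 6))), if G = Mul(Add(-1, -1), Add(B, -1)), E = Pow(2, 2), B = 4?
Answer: -810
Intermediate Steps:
E = 4
G = -6 (G = Mul(Add(-1, -1), Add(4, -1)) = Mul(-2, 3) = -6)
Mul(Mul(Mul(-1, G), Add(-5, 0)), Add(21, Function('d')(E, 6))) = Mul(Mul(Mul(-1, -6), Add(-5, 0)), Add(21, 6)) = Mul(Mul(6, -5), 27) = Mul(-30, 27) = -810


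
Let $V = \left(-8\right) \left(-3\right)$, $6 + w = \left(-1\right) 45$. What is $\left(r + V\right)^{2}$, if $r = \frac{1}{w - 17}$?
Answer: $\frac{2660161}{4624} \approx 575.29$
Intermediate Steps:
$w = -51$ ($w = -6 - 45 = -51$)
$V = 24$
$r = - \frac{1}{68}$ ($r = \frac{1}{-51 - 17} = \frac{1}{-68} = - \frac{1}{68} \approx -0.014706$)
$\left(r + V\right)^{2} = \left(- \frac{1}{68} + 24\right)^{2} = \left(\frac{1631}{68}\right)^{2} = \frac{2660161}{4624}$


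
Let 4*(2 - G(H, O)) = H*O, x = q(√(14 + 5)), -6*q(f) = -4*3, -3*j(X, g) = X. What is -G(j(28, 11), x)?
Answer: -20/3 ≈ -6.6667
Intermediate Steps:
j(X, g) = -X/3
q(f) = 2 (q(f) = -(-2)*3/3 = -⅙*(-12) = 2)
x = 2
G(H, O) = 2 - H*O/4
-G(j(28, 11), x) = -(2 - ¼*(-⅓*28)*2) = -(2 - ¼*(-28/3)*2) = -(2 + 14/3) = -1*20/3 = -20/3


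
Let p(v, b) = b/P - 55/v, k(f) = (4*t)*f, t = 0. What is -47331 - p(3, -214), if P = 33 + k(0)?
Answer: -520368/11 ≈ -47306.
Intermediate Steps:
k(f) = 0 (k(f) = (4*0)*f = 0*f = 0)
P = 33 (P = 33 + 0 = 33)
p(v, b) = -55/v + b/33 (p(v, b) = b/33 - 55/v = -55/v + b/33)
-47331 - p(3, -214) = -47331 - (-55/3 + (1/33)*(-214)) = -47331 - (-55*⅓ - 214/33) = -47331 - (-55/3 - 214/33) = -47331 - 1*(-273/11) = -47331 + 273/11 = -520368/11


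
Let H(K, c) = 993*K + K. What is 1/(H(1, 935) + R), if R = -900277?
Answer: -1/899283 ≈ -1.1120e-6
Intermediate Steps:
H(K, c) = 994*K
1/(H(1, 935) + R) = 1/(994*1 - 900277) = 1/(994 - 900277) = 1/(-899283) = -1/899283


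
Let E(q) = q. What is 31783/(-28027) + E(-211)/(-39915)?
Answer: -1262704748/1118697705 ≈ -1.1287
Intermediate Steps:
31783/(-28027) + E(-211)/(-39915) = 31783/(-28027) - 211/(-39915) = 31783*(-1/28027) - 211*(-1/39915) = -31783/28027 + 211/39915 = -1262704748/1118697705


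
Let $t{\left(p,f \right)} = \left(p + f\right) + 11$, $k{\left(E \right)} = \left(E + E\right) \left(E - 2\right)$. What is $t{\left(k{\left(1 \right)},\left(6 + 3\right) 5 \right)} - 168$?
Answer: $-114$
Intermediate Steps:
$k{\left(E \right)} = 2 E \left(-2 + E\right)$
$t{\left(p,f \right)} = 11 + f + p$ ($t{\left(p,f \right)} = \left(f + p\right) + 11 = 11 + f + p$)
$t{\left(k{\left(1 \right)},\left(6 + 3\right) 5 \right)} - 168 = \left(11 + \left(6 + 3\right) 5 + 2 \cdot 1 \left(-2 + 1\right)\right) - 168 = \left(11 + 9 \cdot 5 + 2 \cdot 1 \left(-1\right)\right) - 168 = \left(11 + 45 - 2\right) - 168 = 54 - 168 = -114$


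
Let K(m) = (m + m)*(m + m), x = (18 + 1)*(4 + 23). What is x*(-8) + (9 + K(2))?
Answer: -4079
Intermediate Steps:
x = 513 (x = 19*27 = 513)
K(m) = 4*m² (K(m) = (2*m)*(2*m) = 4*m²)
x*(-8) + (9 + K(2)) = 513*(-8) + (9 + 4*2²) = -4104 + (9 + 4*4) = -4104 + (9 + 16) = -4104 + 25 = -4079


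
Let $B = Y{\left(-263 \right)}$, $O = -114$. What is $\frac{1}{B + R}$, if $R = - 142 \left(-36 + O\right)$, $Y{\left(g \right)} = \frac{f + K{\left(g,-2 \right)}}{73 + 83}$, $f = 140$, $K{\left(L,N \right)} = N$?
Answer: $\frac{26}{553823} \approx 4.6946 \cdot 10^{-5}$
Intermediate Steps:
$Y{\left(g \right)} = \frac{23}{26}$ ($Y{\left(g \right)} = \frac{140 - 2}{73 + 83} = \frac{138}{156} = 138 \cdot \frac{1}{156} = \frac{23}{26}$)
$R = 21300$ ($R = - 142 \left(-36 - 114\right) = \left(-142\right) \left(-150\right) = 21300$)
$B = \frac{23}{26} \approx 0.88461$
$\frac{1}{B + R} = \frac{1}{\frac{23}{26} + 21300} = \frac{1}{\frac{553823}{26}} = \frac{26}{553823}$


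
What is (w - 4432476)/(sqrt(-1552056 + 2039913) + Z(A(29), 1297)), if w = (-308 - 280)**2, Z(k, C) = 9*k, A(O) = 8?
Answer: 98081568/160891 - 1362244*sqrt(487857)/160891 ≈ -5304.2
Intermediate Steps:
w = 345744 (w = (-588)**2 = 345744)
(w - 4432476)/(sqrt(-1552056 + 2039913) + Z(A(29), 1297)) = (345744 - 4432476)/(sqrt(-1552056 + 2039913) + 9*8) = -4086732/(sqrt(487857) + 72) = -4086732/(72 + sqrt(487857))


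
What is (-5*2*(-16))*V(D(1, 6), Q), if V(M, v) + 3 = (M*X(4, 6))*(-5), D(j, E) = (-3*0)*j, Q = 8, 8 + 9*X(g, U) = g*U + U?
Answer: -480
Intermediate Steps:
X(g, U) = -8/9 + U/9 + U*g/9 (X(g, U) = -8/9 + (g*U + U)/9 = -8/9 + (U*g + U)/9 = -8/9 + (U + U*g)/9 = -8/9 + (U/9 + U*g/9) = -8/9 + U/9 + U*g/9)
D(j, E) = 0 (D(j, E) = 0*j = 0)
V(M, v) = -3 - 110*M/9 (V(M, v) = -3 + (M*(-8/9 + (⅑)*6 + (⅑)*6*4))*(-5) = -3 + (M*(-8/9 + ⅔ + 8/3))*(-5) = -3 + (M*(22/9))*(-5) = -3 + (22*M/9)*(-5) = -3 - 110*M/9)
(-5*2*(-16))*V(D(1, 6), Q) = (-5*2*(-16))*(-3 - 110/9*0) = (-10*(-16))*(-3 + 0) = 160*(-3) = -480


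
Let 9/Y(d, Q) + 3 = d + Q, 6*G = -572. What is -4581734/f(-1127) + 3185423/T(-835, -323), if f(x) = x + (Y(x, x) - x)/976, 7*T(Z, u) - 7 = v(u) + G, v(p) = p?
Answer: -76722769913373515/1530189636978 ≈ -50139.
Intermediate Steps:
G = -286/3 (G = (⅙)*(-572) = -286/3 ≈ -95.333)
T(Z, u) = -265/21 + u/7 (T(Z, u) = 1 + (u - 286/3)/7 = 1 + (-286/3 + u)/7 = 1 + (-286/21 + u/7) = -265/21 + u/7)
Y(d, Q) = 9/(-3 + Q + d) (Y(d, Q) = 9/(-3 + (d + Q)) = 9/(-3 + (Q + d)) = 9/(-3 + Q + d))
f(x) = 9/(976*(-3 + 2*x)) + 975*x/976 (f(x) = x + (9/(-3 + x + x) - x)/976 = x + (9/(-3 + 2*x) - x)*(1/976) = x + (-x + 9/(-3 + 2*x))*(1/976) = x + (-x/976 + 9/(976*(-3 + 2*x))) = 9/(976*(-3 + 2*x)) + 975*x/976)
-4581734/f(-1127) + 3185423/T(-835, -323) = -4581734*976*(-3 + 2*(-1127))/(3*(3 + 325*(-1127)*(-3 + 2*(-1127)))) + 3185423/(-265/21 + (⅐)*(-323)) = -4581734*976*(-3 - 2254)/(3*(3 + 325*(-1127)*(-3 - 2254))) + 3185423/(-265/21 - 323/7) = -4581734*(-2202832/(3*(3 + 325*(-1127)*(-2257)))) + 3185423/(-1234/21) = -4581734*(-2202832/(3*(3 + 826682675))) + 3185423*(-21/1234) = -4581734/((3/976)*(-1/2257)*826682678) - 66893883/1234 = -4581734/(-1240024017/1101416) - 66893883/1234 = -4581734*(-1101416/1240024017) - 66893883/1234 = 5046395135344/1240024017 - 66893883/1234 = -76722769913373515/1530189636978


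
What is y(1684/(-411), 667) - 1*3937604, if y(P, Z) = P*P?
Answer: -665141169428/168921 ≈ -3.9376e+6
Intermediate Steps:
y(P, Z) = P**2
y(1684/(-411), 667) - 1*3937604 = (1684/(-411))**2 - 1*3937604 = (1684*(-1/411))**2 - 3937604 = (-1684/411)**2 - 3937604 = 2835856/168921 - 3937604 = -665141169428/168921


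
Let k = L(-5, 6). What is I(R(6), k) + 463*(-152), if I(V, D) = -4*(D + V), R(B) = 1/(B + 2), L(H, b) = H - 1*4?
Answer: -140681/2 ≈ -70341.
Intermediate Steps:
L(H, b) = -4 + H (L(H, b) = H - 4 = -4 + H)
k = -9 (k = -4 - 5 = -9)
R(B) = 1/(2 + B)
I(V, D) = -4*D - 4*V
I(R(6), k) + 463*(-152) = (-4*(-9) - 4/(2 + 6)) + 463*(-152) = (36 - 4/8) - 70376 = (36 - 4*1/8) - 70376 = (36 - 1/2) - 70376 = 71/2 - 70376 = -140681/2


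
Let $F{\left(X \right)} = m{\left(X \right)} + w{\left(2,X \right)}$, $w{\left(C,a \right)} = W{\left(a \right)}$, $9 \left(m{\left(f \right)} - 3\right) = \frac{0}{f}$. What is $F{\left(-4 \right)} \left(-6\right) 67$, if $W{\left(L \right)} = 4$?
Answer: $-2814$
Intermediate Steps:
$m{\left(f \right)} = 3$ ($m{\left(f \right)} = 3 + \frac{0 \frac{1}{f}}{9} = 3 + \frac{1}{9} \cdot 0 = 3 + 0 = 3$)
$w{\left(C,a \right)} = 4$
$F{\left(X \right)} = 7$ ($F{\left(X \right)} = 3 + 4 = 7$)
$F{\left(-4 \right)} \left(-6\right) 67 = 7 \left(-6\right) 67 = \left(-42\right) 67 = -2814$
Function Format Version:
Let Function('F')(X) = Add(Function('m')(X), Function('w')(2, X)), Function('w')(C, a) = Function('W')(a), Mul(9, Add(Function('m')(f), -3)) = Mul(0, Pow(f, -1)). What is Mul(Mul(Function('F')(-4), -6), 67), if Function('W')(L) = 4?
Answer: -2814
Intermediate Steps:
Function('m')(f) = 3 (Function('m')(f) = Add(3, Mul(Rational(1, 9), Mul(0, Pow(f, -1)))) = Add(3, Mul(Rational(1, 9), 0)) = Add(3, 0) = 3)
Function('w')(C, a) = 4
Function('F')(X) = 7 (Function('F')(X) = Add(3, 4) = 7)
Mul(Mul(Function('F')(-4), -6), 67) = Mul(Mul(7, -6), 67) = Mul(-42, 67) = -2814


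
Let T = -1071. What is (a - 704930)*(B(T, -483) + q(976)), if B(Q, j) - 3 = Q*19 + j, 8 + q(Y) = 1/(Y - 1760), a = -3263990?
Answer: 8104638328035/98 ≈ 8.2700e+10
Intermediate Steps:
q(Y) = -8 + 1/(-1760 + Y) (q(Y) = -8 + 1/(Y - 1760) = -8 + 1/(-1760 + Y))
B(Q, j) = 3 + j + 19*Q (B(Q, j) = 3 + (Q*19 + j) = 3 + (19*Q + j) = 3 + (j + 19*Q) = 3 + j + 19*Q)
(a - 704930)*(B(T, -483) + q(976)) = (-3263990 - 704930)*((3 - 483 + 19*(-1071)) + (14081 - 8*976)/(-1760 + 976)) = -3968920*((3 - 483 - 20349) + (14081 - 7808)/(-784)) = -3968920*(-20829 - 1/784*6273) = -3968920*(-20829 - 6273/784) = -3968920*(-16336209/784) = 8104638328035/98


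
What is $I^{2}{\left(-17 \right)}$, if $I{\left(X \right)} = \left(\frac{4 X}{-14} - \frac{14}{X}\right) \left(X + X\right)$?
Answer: $\frac{1827904}{49} \approx 37304.0$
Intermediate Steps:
$I{\left(X \right)} = 2 X \left(- \frac{14}{X} - \frac{2 X}{7}\right)$ ($I{\left(X \right)} = \left(4 X \left(- \frac{1}{14}\right) - \frac{14}{X}\right) 2 X = \left(- \frac{2 X}{7} - \frac{14}{X}\right) 2 X = \left(- \frac{14}{X} - \frac{2 X}{7}\right) 2 X = 2 X \left(- \frac{14}{X} - \frac{2 X}{7}\right)$)
$I^{2}{\left(-17 \right)} = \left(-28 - \frac{4 \left(-17\right)^{2}}{7}\right)^{2} = \left(-28 - \frac{1156}{7}\right)^{2} = \left(- \frac{1352}{7}\right)^{2} = \frac{1827904}{49}$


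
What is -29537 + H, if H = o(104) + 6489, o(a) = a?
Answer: -22944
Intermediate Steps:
H = 6593 (H = 104 + 6489 = 6593)
-29537 + H = -29537 + 6593 = -22944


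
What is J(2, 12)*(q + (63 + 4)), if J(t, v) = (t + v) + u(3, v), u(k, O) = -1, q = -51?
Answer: 208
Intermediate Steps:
J(t, v) = -1 + t + v (J(t, v) = (t + v) - 1 = -1 + t + v)
J(2, 12)*(q + (63 + 4)) = (-1 + 2 + 12)*(-51 + (63 + 4)) = 13*(-51 + 67) = 13*16 = 208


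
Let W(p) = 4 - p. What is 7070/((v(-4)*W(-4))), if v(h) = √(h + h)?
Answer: -3535*I*√2/16 ≈ -312.45*I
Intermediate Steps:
v(h) = √2*√h (v(h) = √(2*h) = √2*√h)
7070/((v(-4)*W(-4))) = 7070/(((√2*√(-4))*(4 - 1*(-4)))) = 7070/(((√2*(2*I))*(4 + 4))) = 7070/(((2*I*√2)*8)) = 7070/((16*I*√2)) = 7070*(-I*√2/32) = -3535*I*√2/16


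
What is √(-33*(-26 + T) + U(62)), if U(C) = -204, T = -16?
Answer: √1182 ≈ 34.380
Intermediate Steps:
√(-33*(-26 + T) + U(62)) = √(-33*(-26 - 16) - 204) = √(-33*(-42) - 204) = √(-1*(-1386) - 204) = √(1386 - 204) = √1182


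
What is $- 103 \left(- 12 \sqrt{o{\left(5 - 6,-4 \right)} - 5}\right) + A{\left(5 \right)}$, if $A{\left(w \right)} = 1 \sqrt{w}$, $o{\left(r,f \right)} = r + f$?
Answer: $\sqrt{5} + 1236 i \sqrt{10} \approx 2.2361 + 3908.6 i$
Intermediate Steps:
$o{\left(r,f \right)} = f + r$
$A{\left(w \right)} = \sqrt{w}$
$- 103 \left(- 12 \sqrt{o{\left(5 - 6,-4 \right)} - 5}\right) + A{\left(5 \right)} = - 103 \left(- 12 \sqrt{\left(-4 + \left(5 - 6\right)\right) - 5}\right) + \sqrt{5} = - 103 \left(- 12 \sqrt{\left(-4 - 1\right) - 5}\right) + \sqrt{5} = - 103 \left(- 12 \sqrt{-5 - 5}\right) + \sqrt{5} = - 103 \left(- 12 \sqrt{-10}\right) + \sqrt{5} = - 103 \left(- 12 i \sqrt{10}\right) + \sqrt{5} = 1236 i \sqrt{10} + \sqrt{5} = \sqrt{5} + 1236 i \sqrt{10}$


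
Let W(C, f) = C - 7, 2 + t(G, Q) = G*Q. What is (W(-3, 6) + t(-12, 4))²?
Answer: 3600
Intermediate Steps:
t(G, Q) = -2 + G*Q
W(C, f) = -7 + C
(W(-3, 6) + t(-12, 4))² = ((-7 - 3) + (-2 - 12*4))² = (-10 + (-2 - 48))² = (-10 - 50)² = (-60)² = 3600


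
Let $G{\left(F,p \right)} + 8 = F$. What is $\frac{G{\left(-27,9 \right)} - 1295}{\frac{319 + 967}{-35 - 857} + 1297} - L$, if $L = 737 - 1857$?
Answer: $\frac{646564100}{577819} \approx 1119.0$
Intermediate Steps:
$G{\left(F,p \right)} = -8 + F$
$L = -1120$ ($L = 737 - 1857 = -1120$)
$\frac{G{\left(-27,9 \right)} - 1295}{\frac{319 + 967}{-35 - 857} + 1297} - L = \frac{\left(-8 - 27\right) - 1295}{\frac{319 + 967}{-35 - 857} + 1297} - -1120 = \frac{-35 - 1295}{\frac{1286}{-892} + 1297} + 1120 = - \frac{1330}{1286 \left(- \frac{1}{892}\right) + 1297} + 1120 = - \frac{1330}{- \frac{643}{446} + 1297} + 1120 = - \frac{1330}{\frac{577819}{446}} + 1120 = \left(-1330\right) \frac{446}{577819} + 1120 = - \frac{593180}{577819} + 1120 = \frac{646564100}{577819}$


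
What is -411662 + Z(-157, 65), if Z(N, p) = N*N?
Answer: -387013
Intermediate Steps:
Z(N, p) = N**2
-411662 + Z(-157, 65) = -411662 + (-157)**2 = -411662 + 24649 = -387013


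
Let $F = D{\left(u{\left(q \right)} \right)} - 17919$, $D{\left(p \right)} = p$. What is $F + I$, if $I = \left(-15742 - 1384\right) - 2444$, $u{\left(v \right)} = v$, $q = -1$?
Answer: $-37490$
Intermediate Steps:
$I = -19570$ ($I = -17126 - 2444 = -19570$)
$F = -17920$ ($F = -1 - 17919 = -17920$)
$F + I = -17920 - 19570 = -37490$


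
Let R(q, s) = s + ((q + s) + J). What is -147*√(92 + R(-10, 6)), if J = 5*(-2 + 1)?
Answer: -147*√89 ≈ -1386.8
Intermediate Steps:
J = -5 (J = 5*(-1) = -5)
R(q, s) = -5 + q + 2*s (R(q, s) = s + ((q + s) - 5) = s + (-5 + q + s) = -5 + q + 2*s)
-147*√(92 + R(-10, 6)) = -147*√(92 + (-5 - 10 + 2*6)) = -147*√(92 + (-5 - 10 + 12)) = -147*√(92 - 3) = -147*√89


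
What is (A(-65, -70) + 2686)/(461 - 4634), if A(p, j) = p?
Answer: -2621/4173 ≈ -0.62809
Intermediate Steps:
(A(-65, -70) + 2686)/(461 - 4634) = (-65 + 2686)/(461 - 4634) = 2621/(-4173) = 2621*(-1/4173) = -2621/4173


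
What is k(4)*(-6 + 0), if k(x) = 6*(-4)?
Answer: 144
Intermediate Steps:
k(x) = -24
k(4)*(-6 + 0) = -24*(-6 + 0) = -24*(-6) = 144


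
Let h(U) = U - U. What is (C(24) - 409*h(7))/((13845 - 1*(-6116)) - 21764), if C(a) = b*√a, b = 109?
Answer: -218*√6/1803 ≈ -0.29617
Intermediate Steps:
h(U) = 0
C(a) = 109*√a
(C(24) - 409*h(7))/((13845 - 1*(-6116)) - 21764) = (109*√24 - 409*0)/((13845 - 1*(-6116)) - 21764) = (109*(2*√6) + 0)/((13845 + 6116) - 21764) = (218*√6 + 0)/(19961 - 21764) = (218*√6)/(-1803) = (218*√6)*(-1/1803) = -218*√6/1803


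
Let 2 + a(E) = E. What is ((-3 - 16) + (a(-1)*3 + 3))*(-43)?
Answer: 1075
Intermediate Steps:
a(E) = -2 + E
((-3 - 16) + (a(-1)*3 + 3))*(-43) = ((-3 - 16) + ((-2 - 1)*3 + 3))*(-43) = (-19 + (-3*3 + 3))*(-43) = (-19 + (-9 + 3))*(-43) = (-19 - 6)*(-43) = -25*(-43) = 1075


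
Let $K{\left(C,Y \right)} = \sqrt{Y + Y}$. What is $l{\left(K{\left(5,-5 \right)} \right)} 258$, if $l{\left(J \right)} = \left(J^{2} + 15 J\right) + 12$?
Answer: $516 + 3870 i \sqrt{10} \approx 516.0 + 12238.0 i$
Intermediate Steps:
$K{\left(C,Y \right)} = \sqrt{2} \sqrt{Y}$ ($K{\left(C,Y \right)} = \sqrt{2 Y} = \sqrt{2} \sqrt{Y}$)
$l{\left(J \right)} = 12 + J^{2} + 15 J$
$l{\left(K{\left(5,-5 \right)} \right)} 258 = \left(12 + \left(\sqrt{2} \sqrt{-5}\right)^{2} + 15 \sqrt{2} \sqrt{-5}\right) 258 = \left(12 + \left(\sqrt{2} i \sqrt{5}\right)^{2} + 15 \sqrt{2} i \sqrt{5}\right) 258 = \left(12 + \left(i \sqrt{10}\right)^{2} + 15 i \sqrt{10}\right) 258 = \left(12 - 10 + 15 i \sqrt{10}\right) 258 = \left(2 + 15 i \sqrt{10}\right) 258 = 516 + 3870 i \sqrt{10}$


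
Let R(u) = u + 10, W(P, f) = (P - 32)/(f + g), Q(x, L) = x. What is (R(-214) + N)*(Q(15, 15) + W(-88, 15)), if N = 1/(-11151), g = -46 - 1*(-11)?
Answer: -2274805/531 ≈ -4284.0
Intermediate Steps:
g = -35 (g = -46 + 11 = -35)
N = -1/11151 ≈ -8.9678e-5
W(P, f) = (-32 + P)/(-35 + f) (W(P, f) = (P - 32)/(f - 35) = (-32 + P)/(-35 + f))
R(u) = 10 + u
(R(-214) + N)*(Q(15, 15) + W(-88, 15)) = ((10 - 214) - 1/11151)*(15 + (-32 - 88)/(-35 + 15)) = (-204 - 1/11151)*(15 - 120/(-20)) = -2274805*(15 - 1/20*(-120))/11151 = -2274805*(15 + 6)/11151 = -2274805/11151*21 = -2274805/531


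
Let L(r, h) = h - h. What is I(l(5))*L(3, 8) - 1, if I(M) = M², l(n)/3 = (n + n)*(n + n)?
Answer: -1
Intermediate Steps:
l(n) = 12*n² (l(n) = 3*((n + n)*(n + n)) = 3*((2*n)*(2*n)) = 3*(4*n²) = 12*n²)
L(r, h) = 0
I(l(5))*L(3, 8) - 1 = (12*5²)²*0 - 1 = (12*25)²*0 - 1 = 300²*0 - 1 = 90000*0 - 1 = 0 - 1 = -1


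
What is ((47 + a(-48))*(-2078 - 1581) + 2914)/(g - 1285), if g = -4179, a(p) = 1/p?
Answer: 8111173/262272 ≈ 30.927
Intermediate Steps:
((47 + a(-48))*(-2078 - 1581) + 2914)/(g - 1285) = ((47 + 1/(-48))*(-2078 - 1581) + 2914)/(-4179 - 1285) = ((47 - 1/48)*(-3659) + 2914)/(-5464) = ((2255/48)*(-3659) + 2914)*(-1/5464) = (-8251045/48 + 2914)*(-1/5464) = -8111173/48*(-1/5464) = 8111173/262272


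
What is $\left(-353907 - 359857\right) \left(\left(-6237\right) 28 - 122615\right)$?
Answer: $212167062764$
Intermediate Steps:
$\left(-353907 - 359857\right) \left(\left(-6237\right) 28 - 122615\right) = - 713764 \left(-174636 - 122615\right) = \left(-713764\right) \left(-297251\right) = 212167062764$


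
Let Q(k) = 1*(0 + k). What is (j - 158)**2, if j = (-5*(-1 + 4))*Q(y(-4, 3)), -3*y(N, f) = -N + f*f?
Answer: 8649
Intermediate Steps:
y(N, f) = -f**2/3 + N/3 (y(N, f) = -(-N + f*f)/3 = -(-N + f**2)/3 = -(f**2 - N)/3 = -f**2/3 + N/3)
Q(k) = k (Q(k) = 1*k = k)
j = 65 (j = (-5*(-1 + 4))*(-1/3*3**2 + (1/3)*(-4)) = (-5*3)*(-1/3*9 - 4/3) = -15*(-3 - 4/3) = -15*(-13/3) = 65)
(j - 158)**2 = (65 - 158)**2 = (-93)**2 = 8649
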